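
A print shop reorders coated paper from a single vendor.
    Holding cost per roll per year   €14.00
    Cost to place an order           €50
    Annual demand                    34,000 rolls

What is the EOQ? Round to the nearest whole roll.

Q* = √(2·D·S / H) = √(2·34,000·50 / 14) = √242,857.1 ≈ 492.81

493 rolls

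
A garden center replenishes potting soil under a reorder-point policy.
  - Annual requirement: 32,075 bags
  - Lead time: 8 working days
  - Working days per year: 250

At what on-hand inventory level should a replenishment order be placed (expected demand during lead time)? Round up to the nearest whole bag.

Daily demand d = 32,075 / 250 = 128.300 bags/day
Demand during lead time = 128.300 × 8 = 1,026.40
Reorder point = 1,026.40 → round up

1,027 bags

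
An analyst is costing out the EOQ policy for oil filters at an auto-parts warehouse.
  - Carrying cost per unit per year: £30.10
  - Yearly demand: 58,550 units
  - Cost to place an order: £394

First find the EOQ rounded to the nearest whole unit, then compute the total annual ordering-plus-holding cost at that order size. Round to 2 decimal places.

EOQ = √(2DS/H) = √(2 × 58,550 × 394 / 30.1)
    = √(1,532,803.99) ≈ 1,238.06 → Q = 1,238 units
Annual ordering cost = (D/Q)·S = (58,550/1,238) × 394 = £18,633.84
Annual holding cost  = (Q/2)·H = (1,238/2) × 30.1 = £18,631.90
Total = £18,633.84 + £18,631.90 = £37,265.74

£37,265.74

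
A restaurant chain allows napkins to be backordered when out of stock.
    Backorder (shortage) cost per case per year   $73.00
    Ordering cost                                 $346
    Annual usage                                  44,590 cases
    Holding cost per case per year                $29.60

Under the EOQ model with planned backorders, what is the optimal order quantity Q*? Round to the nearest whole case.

Basic EOQ = √(2·44,590·346/29.6) = 1,021.000
Backorder adjustment √((H+b)/b) = √((29.6+73)/73) = 1.1855
Q* = 1,021.000 × 1.1855 ≈ 1,210.43

1,210 cases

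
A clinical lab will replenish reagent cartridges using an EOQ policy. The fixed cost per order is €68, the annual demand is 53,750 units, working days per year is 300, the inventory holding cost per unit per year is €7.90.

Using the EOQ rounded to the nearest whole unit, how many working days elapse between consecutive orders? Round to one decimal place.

5.4 days

EOQ = √(2DS/H) = √(2 × 53,750 × 68 / 7.9)
    = √(925,316.46) ≈ 961.93 → Q = 962 units
T = Q/D × 300 days = 962/53,750 × 300 = 5.369 days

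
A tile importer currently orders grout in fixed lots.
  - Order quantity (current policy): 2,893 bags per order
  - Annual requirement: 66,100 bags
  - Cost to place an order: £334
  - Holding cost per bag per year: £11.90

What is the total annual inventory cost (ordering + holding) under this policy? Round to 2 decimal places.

Orders/yr = 66,100/2,893 = 22.848; ordering cost = 22.848 × £334 = £7,631.32
Average inventory = 2,893/2 = 1446.5; holding cost = 1446.5 × £11.9 = £17,213.35
Total = £7,631.32 + £17,213.35 = £24,844.67

£24,844.67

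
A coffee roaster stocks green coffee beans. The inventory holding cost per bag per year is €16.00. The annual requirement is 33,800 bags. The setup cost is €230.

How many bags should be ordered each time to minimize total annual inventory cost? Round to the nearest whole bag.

2DS/H = 2·33,800·230/16 = 971,750.00
EOQ = √971,750.00 ≈ 985.77

986 bags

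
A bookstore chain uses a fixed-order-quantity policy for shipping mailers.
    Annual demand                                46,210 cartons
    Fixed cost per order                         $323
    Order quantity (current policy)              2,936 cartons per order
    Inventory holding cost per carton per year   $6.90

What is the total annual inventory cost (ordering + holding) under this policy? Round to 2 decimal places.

$15,212.93

Orders/yr = 46,210/2,936 = 15.739; ordering cost = 15.739 × $323 = $5,083.73
Average inventory = 2,936/2 = 1468; holding cost = 1468 × $6.9 = $10,129.20
Total = $5,083.73 + $10,129.20 = $15,212.93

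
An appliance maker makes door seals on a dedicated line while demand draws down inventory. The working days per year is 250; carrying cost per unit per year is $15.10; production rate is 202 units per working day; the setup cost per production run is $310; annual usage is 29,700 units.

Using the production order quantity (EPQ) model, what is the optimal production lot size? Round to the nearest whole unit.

1,721 units

d = 29,700/250 = 118.8000 units/day;  effective holding cost H(1 − d/p) = 15.1·(1 − 118.8000/202) = 6.21941
Q* = √(2DS / H_eff) = √(2·29,700·310 / 6.21941) ≈ 1,720.68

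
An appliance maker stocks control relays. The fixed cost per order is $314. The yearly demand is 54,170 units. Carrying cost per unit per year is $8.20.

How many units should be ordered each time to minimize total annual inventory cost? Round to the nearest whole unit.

2DS/H = 2·54,170·314/8.2 = 4,148,629.27
EOQ = √4,148,629.27 ≈ 2,036.82

2,037 units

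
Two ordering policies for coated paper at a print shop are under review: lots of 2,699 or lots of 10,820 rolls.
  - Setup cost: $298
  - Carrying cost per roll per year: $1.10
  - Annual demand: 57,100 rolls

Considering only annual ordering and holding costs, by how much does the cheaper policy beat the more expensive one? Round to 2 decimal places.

For each Q, cost = (D/Q)·S + (Q/2)·H.
TC(2,699) = (57,100/2,699)×298 + (2,699/2)×1.1 = $7,788.93
TC(10,820) = (57,100/10,820)×298 + (10,820/2)×1.1 = $7,523.62
Cheaper: Q = 10,820.  Difference = $265.31

$265.31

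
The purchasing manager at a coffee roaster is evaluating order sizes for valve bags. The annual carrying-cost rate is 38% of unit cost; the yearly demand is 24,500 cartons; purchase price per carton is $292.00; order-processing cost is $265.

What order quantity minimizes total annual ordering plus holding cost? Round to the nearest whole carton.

Carrying cost H = $292 × 38% = $110.9600/carton/yr
EOQ = √(2DS/H) = √(2 × 24,500 × 265 / 110.96)
    = √(117,024.15) ≈ 342.09

342 cartons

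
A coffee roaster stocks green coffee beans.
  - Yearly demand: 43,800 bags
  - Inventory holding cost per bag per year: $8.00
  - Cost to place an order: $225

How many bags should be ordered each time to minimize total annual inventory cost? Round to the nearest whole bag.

Optimal lot size Q* = (2 × 43,800 × $225 / $8)^½ ≈ 1,569.63

1,570 bags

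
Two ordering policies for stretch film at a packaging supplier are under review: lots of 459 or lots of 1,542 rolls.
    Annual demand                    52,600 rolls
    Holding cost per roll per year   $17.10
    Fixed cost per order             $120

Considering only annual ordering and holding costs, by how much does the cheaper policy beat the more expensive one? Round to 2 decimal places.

$398.60

Annual cost at Q: ordering D·S/Q plus holding Q·H/2.
TC(459) = (52,600/459)×120 + (459/2)×17.1 = $17,676.08
TC(1,542) = (52,600/1,542)×120 + (1,542/2)×17.1 = $17,277.49
Cheaper: Q = 1,542.  Difference = $398.60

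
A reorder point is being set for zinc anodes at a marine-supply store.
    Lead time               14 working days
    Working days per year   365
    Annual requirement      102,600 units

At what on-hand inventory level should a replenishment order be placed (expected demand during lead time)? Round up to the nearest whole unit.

3,936 units

Daily demand d = 102,600 / 365 = 281.096 units/day
Demand during lead time = 281.096 × 14 = 3,935.34
Reorder point = 3,935.34 → round up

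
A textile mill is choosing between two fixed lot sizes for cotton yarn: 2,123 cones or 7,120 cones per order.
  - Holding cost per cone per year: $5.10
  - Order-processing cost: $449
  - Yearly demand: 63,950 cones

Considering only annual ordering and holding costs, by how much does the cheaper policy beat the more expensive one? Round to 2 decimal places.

For each Q, cost = (D/Q)·S + (Q/2)·H.
TC(2,123) = (63,950/2,123)×449 + (2,123/2)×5.1 = $18,938.64
TC(7,120) = (63,950/7,120)×449 + (7,120/2)×5.1 = $22,188.80
|ΔTC| = |$18,938.64 − $22,188.80| = $3,250.16

$3,250.16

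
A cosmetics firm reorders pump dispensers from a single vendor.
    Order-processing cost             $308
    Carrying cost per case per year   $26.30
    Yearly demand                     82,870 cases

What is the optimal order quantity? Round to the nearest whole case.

Q* = √(2·D·S / H) = √(2·82,870·308 / 26.3) = √1,940,985.6 ≈ 1,393.19

1,393 cases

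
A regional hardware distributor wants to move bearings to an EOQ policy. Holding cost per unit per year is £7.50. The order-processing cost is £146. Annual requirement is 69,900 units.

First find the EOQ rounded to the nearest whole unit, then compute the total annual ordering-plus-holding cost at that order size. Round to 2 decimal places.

£12,372.59

Optimal lot size Q* = (2 × 69,900 × £146 / £7.5)^½ ≈ 1,649.68 → Q = 1,650 units
Ordering: D/Q × S = 69,900/1,650 × £146 = £6,185.09
Holding:  Q/2 × H = 1,650/2 × £7.5 = £6,187.50
Total = £6,185.09 + £6,187.50 = £12,372.59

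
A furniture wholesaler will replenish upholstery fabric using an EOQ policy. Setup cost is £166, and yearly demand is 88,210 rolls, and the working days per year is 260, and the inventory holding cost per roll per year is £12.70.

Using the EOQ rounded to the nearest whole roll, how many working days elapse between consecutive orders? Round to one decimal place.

EOQ = √(2DS/H) = √(2 × 88,210 × 166 / 12.7)
    = √(2,305,962.20) ≈ 1,518.54 → Q = 1,519 rolls
T = Q/D × 260 days = 1,519/88,210 × 260 = 4.477 days

4.5 days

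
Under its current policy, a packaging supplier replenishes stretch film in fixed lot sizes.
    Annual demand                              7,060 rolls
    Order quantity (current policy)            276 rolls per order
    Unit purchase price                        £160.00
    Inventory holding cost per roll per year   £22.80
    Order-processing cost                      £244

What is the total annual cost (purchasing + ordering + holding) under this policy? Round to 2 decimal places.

£1,138,987.85

Orders/yr = 7,060/276 = 25.580; ordering cost = 25.580 × £244 = £6,241.45
Average inventory = 276/2 = 138; holding cost = 138 × £22.8 = £3,146.40
Purchase cost = D·C = 7,060 × 160 = £1,129,600.00
Total = £6,241.45 + £3,146.40 + £1,129,600.00 = £1,138,987.85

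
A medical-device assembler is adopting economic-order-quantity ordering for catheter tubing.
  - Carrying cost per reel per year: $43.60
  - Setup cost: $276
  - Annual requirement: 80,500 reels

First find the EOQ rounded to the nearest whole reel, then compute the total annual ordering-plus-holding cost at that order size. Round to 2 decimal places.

$44,016.02

2DS/H = 2·80,500·276/43.6 = 1,019,174.31
EOQ = √1,019,174.31 ≈ 1,009.54 → Q = 1,010 reels
Ordering: D/Q × S = 80,500/1,010 × $276 = $21,998.02
Holding:  Q/2 × H = 1,010/2 × $43.6 = $22,018.00
Total = $21,998.02 + $22,018.00 = $44,016.02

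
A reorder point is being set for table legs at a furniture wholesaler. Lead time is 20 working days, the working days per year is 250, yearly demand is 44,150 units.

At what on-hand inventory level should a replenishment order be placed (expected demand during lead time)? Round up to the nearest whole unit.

Daily demand d = 44,150 / 250 = 176.600 units/day
Demand during lead time = 176.600 × 20 = 3,532.00
Reorder point = 3,532.00 → round up

3,532 units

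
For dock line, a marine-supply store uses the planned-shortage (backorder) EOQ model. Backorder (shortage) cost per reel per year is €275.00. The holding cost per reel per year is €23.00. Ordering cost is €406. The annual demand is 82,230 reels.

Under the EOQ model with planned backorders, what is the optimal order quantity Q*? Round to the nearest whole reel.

Basic EOQ = √(2·82,230·406/23) = 1,703.842
Backorder adjustment √((H+b)/b) = √((23+275)/275) = 1.0410
Q* = 1,703.842 × 1.0410 ≈ 1,773.66

1,774 reels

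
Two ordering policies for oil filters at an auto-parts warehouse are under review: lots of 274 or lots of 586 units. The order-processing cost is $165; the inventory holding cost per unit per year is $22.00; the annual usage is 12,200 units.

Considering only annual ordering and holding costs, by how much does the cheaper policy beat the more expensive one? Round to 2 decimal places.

For each Q, cost = (D/Q)·S + (Q/2)·H.
TC(274) = (12,200/274)×165 + (274/2)×22 = $10,360.72
TC(586) = (12,200/586)×165 + (586/2)×22 = $9,881.15
|ΔTC| = |$10,360.72 − $9,881.15| = $479.56

$479.56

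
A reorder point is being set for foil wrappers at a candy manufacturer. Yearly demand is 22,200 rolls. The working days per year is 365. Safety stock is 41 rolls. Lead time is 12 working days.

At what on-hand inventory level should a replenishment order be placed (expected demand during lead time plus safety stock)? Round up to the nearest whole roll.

Daily demand d = 22,200 / 365 = 60.822 rolls/day
Demand during lead time = 60.822 × 12 = 729.86
Reorder point = 729.86 + 41 = 770.86 → round up

771 rolls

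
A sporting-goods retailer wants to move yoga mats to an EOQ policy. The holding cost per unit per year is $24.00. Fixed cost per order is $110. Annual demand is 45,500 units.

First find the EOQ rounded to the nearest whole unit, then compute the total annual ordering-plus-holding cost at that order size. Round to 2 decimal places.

Q* = √(2·D·S / H) = √(2·45,500·110 / 24) = √417,083.3 ≈ 645.82 → Q = 646 units
Ordering: D/Q × S = 45,500/646 × $110 = $7,747.68
Holding:  Q/2 × H = 646/2 × $24 = $7,752.00
Total = $7,747.68 + $7,752.00 = $15,499.68

$15,499.68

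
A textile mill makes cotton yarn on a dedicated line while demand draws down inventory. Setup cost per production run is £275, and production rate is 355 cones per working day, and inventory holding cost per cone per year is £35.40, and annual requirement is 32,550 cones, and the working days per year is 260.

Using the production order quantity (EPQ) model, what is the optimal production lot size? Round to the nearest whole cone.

Daily demand d = 32,550/260 = 125.192; p = 355; 1 − d/p = 0.64735
EPQ = √(2DS / (H(1 − d/p)))
    = √(2 × 32,550 × 275 / (35.4 × 0.64735)) ≈ 883.87

884 cones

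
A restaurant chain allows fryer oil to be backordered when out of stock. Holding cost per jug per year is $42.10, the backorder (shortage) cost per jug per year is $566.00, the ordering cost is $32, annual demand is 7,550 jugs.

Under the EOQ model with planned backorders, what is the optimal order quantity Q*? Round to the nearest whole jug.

111 jugs

Q* = √(2DS/H) · √((H + b)/b)
   = √(2 × 7,550 × 32 / 42.1) · √((42.1 + 566) / 566)
   = 107.133 × 1.0365 ≈ 111.05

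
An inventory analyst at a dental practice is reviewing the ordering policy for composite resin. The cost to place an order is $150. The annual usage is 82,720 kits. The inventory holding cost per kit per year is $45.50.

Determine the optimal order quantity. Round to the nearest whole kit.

Q* = √(2·D·S / H) = √(2·82,720·150 / 45.5) = √545,406.6 ≈ 738.52

739 kits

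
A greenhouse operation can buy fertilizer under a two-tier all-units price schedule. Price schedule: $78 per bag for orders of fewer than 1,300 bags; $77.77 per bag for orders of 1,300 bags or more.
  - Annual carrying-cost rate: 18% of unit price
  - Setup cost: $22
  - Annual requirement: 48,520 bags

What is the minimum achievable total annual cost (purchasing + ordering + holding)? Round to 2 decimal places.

H₁ = 18%×$78 = $14.0400;  H₂ = 18%×$77.77 = $13.9986
EOQ₁ = √(2×48,520×22/14.0400) = 389.94  (< 1,300, feasible at tier 1)
EOQ₂ = √(2×48,520×22/13.9986) = 390.52  (< 1,300 → use Q = 1,300 at tier-2 price)
TC(tier 1 (EOQ₁), Q≈389.9) = $3,790,034.83
TC(tier 2, Q≈1,300.0) = $3,783,320.60
Minimum at tier 2: $3,783,320.60

$3,783,320.60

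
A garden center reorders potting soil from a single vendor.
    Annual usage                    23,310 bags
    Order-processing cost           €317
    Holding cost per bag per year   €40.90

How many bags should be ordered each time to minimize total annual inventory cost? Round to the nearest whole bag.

EOQ = √(2DS/H) = √(2 × 23,310 × 317 / 40.9)
    = √(361,333.50) ≈ 601.11

601 bags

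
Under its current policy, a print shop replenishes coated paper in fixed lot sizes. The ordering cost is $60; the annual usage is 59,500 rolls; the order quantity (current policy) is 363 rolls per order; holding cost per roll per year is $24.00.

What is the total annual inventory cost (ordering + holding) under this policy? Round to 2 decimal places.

Annual ordering cost = (D/Q)·S = (59,500/363) × 60 = $9,834.71
Annual holding cost  = (Q/2)·H = (363/2) × 24 = $4,356.00
Total = $9,834.71 + $4,356.00 = $14,190.71

$14,190.71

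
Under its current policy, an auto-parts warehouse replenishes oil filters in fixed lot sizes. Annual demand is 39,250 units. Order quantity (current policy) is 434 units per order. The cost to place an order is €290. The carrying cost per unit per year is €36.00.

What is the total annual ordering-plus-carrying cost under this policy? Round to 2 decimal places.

€34,038.96

Annual ordering cost = (D/Q)·S = (39,250/434) × 290 = €26,226.96
Annual holding cost  = (Q/2)·H = (434/2) × 36 = €7,812.00
Total = €26,226.96 + €7,812.00 = €34,038.96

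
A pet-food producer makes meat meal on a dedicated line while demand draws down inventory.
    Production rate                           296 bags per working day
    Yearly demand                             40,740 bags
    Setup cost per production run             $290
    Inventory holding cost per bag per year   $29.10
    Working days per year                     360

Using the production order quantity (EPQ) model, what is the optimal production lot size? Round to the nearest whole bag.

Daily demand d = 40,740/360 = 113.167; p = 296; 1 − d/p = 0.61768
EPQ = √(2DS / (H(1 − d/p)))
    = √(2 × 40,740 × 290 / (29.1 × 0.61768)) ≈ 1,146.56

1,147 bags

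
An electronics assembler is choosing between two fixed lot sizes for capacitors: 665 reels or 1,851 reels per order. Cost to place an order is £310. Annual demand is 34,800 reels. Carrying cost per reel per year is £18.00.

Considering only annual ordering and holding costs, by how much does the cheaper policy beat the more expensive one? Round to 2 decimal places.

For each Q, cost = (D/Q)·S + (Q/2)·H.
TC(665) = (34,800/665)×310 + (665/2)×18 = £22,207.56
TC(1,851) = (34,800/1,851)×310 + (1,851/2)×18 = £22,487.20
|ΔTC| = |£22,207.56 − £22,487.20| = £279.64

£279.64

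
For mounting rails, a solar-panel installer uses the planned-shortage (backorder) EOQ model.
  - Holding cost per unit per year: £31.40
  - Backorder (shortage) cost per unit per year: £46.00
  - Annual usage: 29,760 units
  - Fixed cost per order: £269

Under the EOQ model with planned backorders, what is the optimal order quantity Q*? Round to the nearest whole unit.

926 units

Q* = √(2DS/H) · √((H + b)/b)
   = √(2 × 29,760 × 269 / 31.4) · √((31.4 + 46) / 46)
   = 714.073 × 1.2972 ≈ 926.26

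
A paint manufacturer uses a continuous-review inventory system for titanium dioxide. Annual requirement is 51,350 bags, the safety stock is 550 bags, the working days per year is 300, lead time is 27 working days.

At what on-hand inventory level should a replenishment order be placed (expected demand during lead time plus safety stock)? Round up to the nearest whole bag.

Daily demand d = 51,350 / 300 = 171.167 bags/day
Demand during lead time = 171.167 × 27 = 4,621.50
Reorder point = 4,621.50 + 550 = 5,171.50 → round up

5,172 bags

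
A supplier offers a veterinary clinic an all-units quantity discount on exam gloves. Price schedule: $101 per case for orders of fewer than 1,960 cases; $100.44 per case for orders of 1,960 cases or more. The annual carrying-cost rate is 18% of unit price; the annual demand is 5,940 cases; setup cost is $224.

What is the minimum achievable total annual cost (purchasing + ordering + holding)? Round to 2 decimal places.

$606,895.51

H₁ = 18%×$101 = $18.1800;  H₂ = 18%×$100.44 = $18.0792
EOQ₁ = √(2×5,940×224/18.1800) = 382.59  (< 1,960, feasible at tier 1)
EOQ₂ = √(2×5,940×224/18.0792) = 383.66  (< 1,960 → use Q = 1,960 at tier-2 price)
TC(tier 1 (EOQ₁), Q≈382.6) = $606,895.51
TC(tier 2, Q≈1,960.0) = $615,010.07
Minimum at tier 1 (EOQ₁): $606,895.51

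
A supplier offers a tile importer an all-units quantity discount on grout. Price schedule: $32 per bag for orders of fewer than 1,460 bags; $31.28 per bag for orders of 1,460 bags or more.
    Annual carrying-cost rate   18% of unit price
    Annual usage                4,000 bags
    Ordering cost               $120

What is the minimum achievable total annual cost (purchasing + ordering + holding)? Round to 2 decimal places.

H₁ = 18%×$32 = $5.7600;  H₂ = 18%×$31.28 = $5.6304
EOQ₁ = √(2×4,000×120/5.7600) = 408.25  (< 1,460, feasible at tier 1)
EOQ₂ = √(2×4,000×120/5.6304) = 412.92  (< 1,460 → use Q = 1,460 at tier-2 price)
TC(tier 1 (EOQ₁), Q≈408.2) = $130,351.51
TC(tier 2, Q≈1,460.0) = $129,558.96
Minimum at tier 2: $129,558.96

$129,558.96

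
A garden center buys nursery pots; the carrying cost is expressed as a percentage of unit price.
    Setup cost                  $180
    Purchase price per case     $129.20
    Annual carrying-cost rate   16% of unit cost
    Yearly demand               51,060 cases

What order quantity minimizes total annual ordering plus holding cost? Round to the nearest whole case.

943 cases

Holding cost per case per year: H = 16% × $129.2 = $20.6720
2DS/H = 2·51,060·180/20.672 = 889,202.79
EOQ = √889,202.79 ≈ 942.98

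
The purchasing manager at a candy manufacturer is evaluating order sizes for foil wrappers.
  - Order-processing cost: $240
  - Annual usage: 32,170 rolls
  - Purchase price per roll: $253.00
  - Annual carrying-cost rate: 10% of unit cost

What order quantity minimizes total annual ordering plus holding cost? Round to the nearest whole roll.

Carrying cost H = $253 × 10% = $25.3000/roll/yr
Optimal lot size Q* = (2 × 32,170 × $240 / $25.3)^½ ≈ 781.24

781 rolls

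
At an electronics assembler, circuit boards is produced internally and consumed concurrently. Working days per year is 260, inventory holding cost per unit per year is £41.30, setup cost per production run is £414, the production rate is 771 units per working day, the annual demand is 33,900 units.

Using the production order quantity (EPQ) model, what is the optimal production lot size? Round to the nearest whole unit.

904 units

d = 33,900/260 = 130.3846 units/day;  effective holding cost H(1 − d/p) = 41.3·(1 − 130.3846/771) = 34.31571
Q* = √(2DS / H_eff) = √(2·33,900·414 / 34.31571) ≈ 904.42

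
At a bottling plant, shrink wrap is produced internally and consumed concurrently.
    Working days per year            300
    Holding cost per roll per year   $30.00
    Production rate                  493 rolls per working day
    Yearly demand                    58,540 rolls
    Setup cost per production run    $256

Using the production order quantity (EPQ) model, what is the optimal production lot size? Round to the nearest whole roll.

1,286 rolls

d = 58,540/300 = 195.1333 rolls/day;  effective holding cost H(1 − d/p) = 30·(1 − 195.1333/493) = 18.12576
Q* = √(2DS / H_eff) = √(2·58,540·256 / 18.12576) ≈ 1,285.92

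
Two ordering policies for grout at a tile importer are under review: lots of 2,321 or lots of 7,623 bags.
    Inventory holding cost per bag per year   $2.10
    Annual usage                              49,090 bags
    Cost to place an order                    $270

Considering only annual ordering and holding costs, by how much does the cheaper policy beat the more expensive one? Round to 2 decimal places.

TC(Q) = (D/Q)S + (Q/2)H
TC(2,321) = (49,090/2,321)×270 + (2,321/2)×2.1 = $8,147.65
TC(7,623) = (49,090/7,623)×270 + (7,623/2)×2.1 = $9,742.87
Lots of 2,321 are cheaper by $1,595.23.

$1,595.23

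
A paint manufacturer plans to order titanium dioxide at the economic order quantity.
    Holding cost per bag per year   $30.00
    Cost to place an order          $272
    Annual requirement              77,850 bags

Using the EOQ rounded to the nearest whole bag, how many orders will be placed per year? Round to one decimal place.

Optimal lot size Q* = (2 × 77,850 × $272 / $30)^½ ≈ 1,188.14 → Q = 1,188
Orders per year = D/Q = 77,850 / 1,188 = 65.530

65.5 orders per year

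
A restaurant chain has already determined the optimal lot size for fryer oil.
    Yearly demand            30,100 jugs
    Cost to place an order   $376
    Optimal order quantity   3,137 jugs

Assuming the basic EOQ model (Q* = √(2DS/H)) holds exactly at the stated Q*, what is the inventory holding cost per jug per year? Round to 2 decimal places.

From Q* = √(2DS/H) ⇒ Q*² = 2DS/H.
H = 2DS / Q² = 2 × 30,100 × 376 / 3,137² = 2.3001

$2.30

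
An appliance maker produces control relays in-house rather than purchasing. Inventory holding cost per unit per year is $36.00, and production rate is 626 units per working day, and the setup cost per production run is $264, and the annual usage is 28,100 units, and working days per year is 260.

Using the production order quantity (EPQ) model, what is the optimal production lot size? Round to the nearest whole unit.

Daily demand d = 28,100/260 = 108.077; p = 626; 1 − d/p = 0.82735
EPQ = √(2DS / (H(1 − d/p)))
    = √(2 × 28,100 × 264 / (36 × 0.82735)) ≈ 705.79

706 units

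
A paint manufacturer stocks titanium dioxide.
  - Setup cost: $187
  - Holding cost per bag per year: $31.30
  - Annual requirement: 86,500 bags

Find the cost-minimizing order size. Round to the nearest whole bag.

1,017 bags

2DS/H = 2·86,500·187/31.3 = 1,033,578.27
EOQ = √1,033,578.27 ≈ 1,016.65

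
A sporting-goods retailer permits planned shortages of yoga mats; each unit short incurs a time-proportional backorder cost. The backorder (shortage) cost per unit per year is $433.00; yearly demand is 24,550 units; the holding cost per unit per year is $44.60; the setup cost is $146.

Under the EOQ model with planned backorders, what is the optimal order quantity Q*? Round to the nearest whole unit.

Q* = √(2DS/H) · √((H + b)/b)
   = √(2 × 24,550 × 146 / 44.6) · √((44.6 + 433) / 433)
   = 400.913 × 1.0502 ≈ 421.05

421 units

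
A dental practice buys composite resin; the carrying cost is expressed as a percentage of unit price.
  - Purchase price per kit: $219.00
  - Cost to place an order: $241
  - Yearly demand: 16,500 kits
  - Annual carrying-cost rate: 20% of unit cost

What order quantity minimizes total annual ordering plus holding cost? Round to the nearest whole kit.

426 kits

H = i·C = 0.2 × $219 = $43.8000 per kit-year
Q* = √(2·D·S / H) = √(2·16,500·241 / 43.8) = √181,575.3 ≈ 426.12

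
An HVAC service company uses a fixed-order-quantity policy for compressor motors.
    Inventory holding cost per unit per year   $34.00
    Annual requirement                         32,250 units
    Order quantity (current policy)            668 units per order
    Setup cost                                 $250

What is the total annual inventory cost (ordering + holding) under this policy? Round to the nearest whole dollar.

Ordering: D/Q × S = 32,250/668 × $250 = $12,069.61
Holding:  Q/2 × H = 668/2 × $34 = $11,356.00
Total = $12,069.61 + $11,356.00 = $23,425.61

$23,426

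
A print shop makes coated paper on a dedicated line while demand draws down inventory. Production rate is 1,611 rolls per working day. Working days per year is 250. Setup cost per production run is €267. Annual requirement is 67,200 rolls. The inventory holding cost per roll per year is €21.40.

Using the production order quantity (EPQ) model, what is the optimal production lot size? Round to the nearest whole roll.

Daily demand d = 67,200/250 = 268.800; p = 1611; 1 − d/p = 0.83315
EPQ = √(2DS / (H(1 − d/p)))
    = √(2 × 67,200 × 267 / (21.4 × 0.83315)) ≈ 1,418.69

1,419 rolls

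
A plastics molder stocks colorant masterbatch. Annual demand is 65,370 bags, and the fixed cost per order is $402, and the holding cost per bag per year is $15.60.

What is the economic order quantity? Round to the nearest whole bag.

Q* = √(2·D·S / H) = √(2·65,370·402 / 15.6) = √3,369,069.2 ≈ 1,835.50

1,836 bags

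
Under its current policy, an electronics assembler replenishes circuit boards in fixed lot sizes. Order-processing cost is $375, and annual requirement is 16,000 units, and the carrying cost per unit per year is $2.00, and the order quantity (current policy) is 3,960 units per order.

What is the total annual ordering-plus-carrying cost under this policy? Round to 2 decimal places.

Orders/yr = 16,000/3,960 = 4.040; ordering cost = 4.040 × $375 = $1,515.15
Average inventory = 3,960/2 = 1980; holding cost = 1980 × $2 = $3,960.00
Total = $1,515.15 + $3,960.00 = $5,475.15

$5,475.15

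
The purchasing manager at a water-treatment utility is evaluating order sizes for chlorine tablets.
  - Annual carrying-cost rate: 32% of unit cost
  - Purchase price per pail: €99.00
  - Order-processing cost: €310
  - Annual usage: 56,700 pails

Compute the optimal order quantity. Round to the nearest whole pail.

Holding cost per pail per year: H = 32% × €99 = €31.6800
EOQ = √(2DS/H) = √(2 × 56,700 × 310 / 31.68)
    = √(1,109,659.09) ≈ 1,053.40

1,053 pails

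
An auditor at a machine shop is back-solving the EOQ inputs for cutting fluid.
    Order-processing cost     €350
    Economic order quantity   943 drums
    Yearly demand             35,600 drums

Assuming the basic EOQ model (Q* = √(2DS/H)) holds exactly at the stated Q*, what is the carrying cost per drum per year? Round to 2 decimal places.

Since Q* = (2DS/H)^½, squaring gives Q*²·H = 2DS.
H = 2DS / Q² = 2 × 35,600 × 350 / 943² = 28.0236

€28.02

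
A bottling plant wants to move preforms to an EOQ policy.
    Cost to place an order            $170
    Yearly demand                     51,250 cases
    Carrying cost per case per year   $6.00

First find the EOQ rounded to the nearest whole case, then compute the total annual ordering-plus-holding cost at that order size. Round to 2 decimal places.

2DS/H = 2·51,250·170/6 = 2,904,166.67
EOQ = √2,904,166.67 ≈ 1,704.16 → Q = 1,704 cases
Annual ordering cost = (D/Q)·S = (51,250/1,704) × 170 = $5,112.97
Annual holding cost  = (Q/2)·H = (1,704/2) × 6 = $5,112.00
Total = $5,112.97 + $5,112.00 = $10,224.97

$10,224.97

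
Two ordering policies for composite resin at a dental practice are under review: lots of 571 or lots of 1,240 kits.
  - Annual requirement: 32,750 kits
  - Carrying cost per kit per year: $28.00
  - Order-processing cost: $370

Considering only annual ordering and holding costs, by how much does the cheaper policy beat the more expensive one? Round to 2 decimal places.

$2,083.36

TC(Q) = (D/Q)S + (Q/2)H
TC(571) = (32,750/571)×370 + (571/2)×28 = $29,215.54
TC(1,240) = (32,750/1,240)×370 + (1,240/2)×28 = $27,132.18
Lots of 1,240 are cheaper by $2,083.36.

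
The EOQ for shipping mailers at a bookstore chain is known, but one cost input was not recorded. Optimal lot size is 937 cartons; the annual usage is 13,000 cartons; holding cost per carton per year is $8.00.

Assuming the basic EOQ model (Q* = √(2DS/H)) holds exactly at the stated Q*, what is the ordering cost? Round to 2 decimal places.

EOQ relation: Q² = 2DS/H, so rearrange for the unknown.
S = Q²H / (2D) = 937² × 8 / (2 × 13,000) = 270.1443

$270.14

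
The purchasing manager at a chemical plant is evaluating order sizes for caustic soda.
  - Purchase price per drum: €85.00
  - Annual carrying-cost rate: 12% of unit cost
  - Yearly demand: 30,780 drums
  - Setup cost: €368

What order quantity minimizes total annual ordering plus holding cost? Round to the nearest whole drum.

1,490 drums

H = i·C = 0.12 × €85 = €10.2000 per drum-year
2DS/H = 2·30,780·368/10.2 = 2,220,988.24
EOQ = √2,220,988.24 ≈ 1,490.30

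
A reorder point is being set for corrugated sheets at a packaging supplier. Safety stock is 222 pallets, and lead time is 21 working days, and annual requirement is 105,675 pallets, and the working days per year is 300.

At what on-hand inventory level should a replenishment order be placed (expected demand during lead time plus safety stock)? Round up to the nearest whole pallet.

7,620 pallets

Daily demand d = 105,675 / 300 = 352.250 pallets/day
Demand during lead time = 352.250 × 21 = 7,397.25
Reorder point = 7,397.25 + 222 = 7,619.25 → round up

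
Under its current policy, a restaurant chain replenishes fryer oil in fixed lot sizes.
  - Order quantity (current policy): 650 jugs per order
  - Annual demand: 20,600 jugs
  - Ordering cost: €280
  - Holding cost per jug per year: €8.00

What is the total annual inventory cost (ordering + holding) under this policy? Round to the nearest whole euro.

€11,474

Ordering: D/Q × S = 20,600/650 × €280 = €8,873.85
Holding:  Q/2 × H = 650/2 × €8 = €2,600.00
Total = €8,873.85 + €2,600.00 = €11,473.85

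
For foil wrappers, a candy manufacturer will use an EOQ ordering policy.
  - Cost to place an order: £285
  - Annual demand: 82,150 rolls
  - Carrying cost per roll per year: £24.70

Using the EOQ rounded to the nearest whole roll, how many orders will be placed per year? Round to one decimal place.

59.7 orders per year

2DS/H = 2·82,150·285/24.7 = 1,895,769.23
EOQ = √1,895,769.23 ≈ 1,376.87 → Q = 1,377
Orders per year = D/Q = 82,150 / 1,377 = 59.659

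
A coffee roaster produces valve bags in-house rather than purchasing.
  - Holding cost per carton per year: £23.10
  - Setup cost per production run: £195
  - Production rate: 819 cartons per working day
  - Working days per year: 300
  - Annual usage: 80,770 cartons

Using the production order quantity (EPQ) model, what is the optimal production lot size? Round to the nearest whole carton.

1,425 cartons

d = 80,770/300 = 269.2333 cartons/day;  effective holding cost H(1 − d/p) = 23.1·(1 − 269.2333/819) = 15.50624
Q* = √(2DS / H_eff) = √(2·80,770·195 / 15.50624) ≈ 1,425.29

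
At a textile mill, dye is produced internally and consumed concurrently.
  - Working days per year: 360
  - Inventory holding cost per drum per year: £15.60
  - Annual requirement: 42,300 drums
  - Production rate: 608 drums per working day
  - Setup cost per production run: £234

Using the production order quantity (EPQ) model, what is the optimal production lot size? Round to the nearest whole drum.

Daily demand d = 42,300/360 = 117.500; p = 608; 1 − d/p = 0.80674
EPQ = √(2DS / (H(1 − d/p)))
    = √(2 × 42,300 × 234 / (15.6 × 0.80674)) ≈ 1,254.19

1,254 drums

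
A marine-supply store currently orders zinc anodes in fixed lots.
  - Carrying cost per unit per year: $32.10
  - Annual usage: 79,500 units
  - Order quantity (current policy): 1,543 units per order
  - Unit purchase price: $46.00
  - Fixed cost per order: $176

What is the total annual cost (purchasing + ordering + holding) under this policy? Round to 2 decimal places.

Ordering: D/Q × S = 79,500/1,543 × $176 = $9,068.05
Holding:  Q/2 × H = 1,543/2 × $32.1 = $24,765.15
Purchase cost = D·C = 79,500 × 46 = $3,657,000.00
Total = $9,068.05 + $24,765.15 + $3,657,000.00 = $3,690,833.20

$3,690,833.20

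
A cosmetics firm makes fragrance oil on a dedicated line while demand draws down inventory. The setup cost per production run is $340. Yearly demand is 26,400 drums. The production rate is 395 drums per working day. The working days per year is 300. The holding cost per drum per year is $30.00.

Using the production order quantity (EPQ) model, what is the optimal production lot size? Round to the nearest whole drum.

877 drums

Daily demand d = 26,400/300 = 88.000; p = 395; 1 − d/p = 0.77722
EPQ = √(2DS / (H(1 − d/p)))
    = √(2 × 26,400 × 340 / (30 × 0.77722)) ≈ 877.46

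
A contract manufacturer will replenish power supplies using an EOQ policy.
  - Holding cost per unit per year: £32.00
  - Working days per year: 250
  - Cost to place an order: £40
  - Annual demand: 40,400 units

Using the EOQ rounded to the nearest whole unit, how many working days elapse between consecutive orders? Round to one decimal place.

EOQ = √(2DS/H) = √(2 × 40,400 × 40 / 32)
    = √(101,000.00) ≈ 317.80 → Q = 318 units
Days between orders = 250 / (D/Q) = 250 / 127.044 ≈ 1.968

2.0 days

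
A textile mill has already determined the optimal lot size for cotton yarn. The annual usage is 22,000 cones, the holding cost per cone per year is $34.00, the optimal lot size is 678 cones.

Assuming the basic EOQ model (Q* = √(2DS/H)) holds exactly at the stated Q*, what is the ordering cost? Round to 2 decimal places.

From Q* = √(2DS/H) ⇒ Q*² = 2DS/H.
S = Q²H / (2D) = 678² × 34 / (2 × 22,000) = 355.2104

$355.21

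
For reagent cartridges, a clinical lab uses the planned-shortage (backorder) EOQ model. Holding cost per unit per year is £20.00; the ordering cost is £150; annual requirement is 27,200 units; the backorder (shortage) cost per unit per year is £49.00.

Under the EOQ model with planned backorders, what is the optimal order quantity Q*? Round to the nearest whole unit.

Q* = √(2DS/H) · √((H + b)/b)
   = √(2 × 27,200 × 150 / 20) · √((20 + 49) / 49)
   = 638.749 × 1.1867 ≈ 757.98

758 units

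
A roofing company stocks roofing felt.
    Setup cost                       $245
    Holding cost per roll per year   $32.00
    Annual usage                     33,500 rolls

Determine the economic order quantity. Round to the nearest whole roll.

716 rolls

Q* = √(2·D·S / H) = √(2·33,500·245 / 32) = √512,968.8 ≈ 716.22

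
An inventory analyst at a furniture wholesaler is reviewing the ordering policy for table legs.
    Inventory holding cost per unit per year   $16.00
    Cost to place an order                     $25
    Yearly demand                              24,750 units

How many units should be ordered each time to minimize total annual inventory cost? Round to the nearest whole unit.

278 units

EOQ = √(2DS/H) = √(2 × 24,750 × 25 / 16)
    = √(77,343.75) ≈ 278.11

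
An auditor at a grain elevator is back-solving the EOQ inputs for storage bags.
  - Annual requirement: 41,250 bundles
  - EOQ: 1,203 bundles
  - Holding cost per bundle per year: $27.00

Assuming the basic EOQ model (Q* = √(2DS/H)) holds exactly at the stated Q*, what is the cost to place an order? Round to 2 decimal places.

From Q* = √(2DS/H) ⇒ Q*² = 2DS/H.
S = Q²H / (2D) = 1,203² × 27 / (2 × 41,250) = 473.6320

$473.63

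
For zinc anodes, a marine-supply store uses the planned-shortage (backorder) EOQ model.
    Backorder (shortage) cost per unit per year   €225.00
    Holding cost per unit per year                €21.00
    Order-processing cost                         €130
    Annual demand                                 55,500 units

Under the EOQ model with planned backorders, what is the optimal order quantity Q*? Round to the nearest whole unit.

867 units

Q* = √(2DS/H) · √((H + b)/b)
   = √(2 × 55,500 × 130 / 21) · √((21 + 225) / 225)
   = 828.941 × 1.0456 ≈ 866.76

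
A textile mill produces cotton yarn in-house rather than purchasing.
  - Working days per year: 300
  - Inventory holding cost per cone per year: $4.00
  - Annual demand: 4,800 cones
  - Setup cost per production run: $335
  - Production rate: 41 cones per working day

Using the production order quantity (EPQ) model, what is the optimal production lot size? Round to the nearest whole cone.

d = 4,800/300 = 16.0000 cones/day;  effective holding cost H(1 − d/p) = 4·(1 − 16.0000/41) = 2.43902
Q* = √(2DS / H_eff) = √(2·4,800·335 / 2.43902) ≈ 1,148.29

1,148 cones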